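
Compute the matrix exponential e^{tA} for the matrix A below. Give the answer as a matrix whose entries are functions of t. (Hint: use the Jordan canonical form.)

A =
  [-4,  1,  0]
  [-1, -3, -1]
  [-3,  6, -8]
e^{tA} =
  [t*exp(-5*t) + exp(-5*t), 3*t^2*exp(-5*t)/2 + t*exp(-5*t), -t^2*exp(-5*t)/2]
  [-t*exp(-5*t), -3*t^2*exp(-5*t)/2 + 2*t*exp(-5*t) + exp(-5*t), t^2*exp(-5*t)/2 - t*exp(-5*t)]
  [-3*t*exp(-5*t), -9*t^2*exp(-5*t)/2 + 6*t*exp(-5*t), 3*t^2*exp(-5*t)/2 - 3*t*exp(-5*t) + exp(-5*t)]

Strategy: write A = P · J · P⁻¹ where J is a Jordan canonical form, so e^{tA} = P · e^{tJ} · P⁻¹, and e^{tJ} can be computed block-by-block.

A has Jordan form
J =
  [-5,  1,  0]
  [ 0, -5,  1]
  [ 0,  0, -5]
(up to reordering of blocks).

Per-block formulas:
  For a 3×3 Jordan block J_3(-5): exp(t · J_3(-5)) = e^(-5t)·(I + t·N + (t^2/2)·N^2), where N is the 3×3 nilpotent shift.

After assembling e^{tJ} and conjugating by P, we get:

e^{tA} =
  [t*exp(-5*t) + exp(-5*t), 3*t^2*exp(-5*t)/2 + t*exp(-5*t), -t^2*exp(-5*t)/2]
  [-t*exp(-5*t), -3*t^2*exp(-5*t)/2 + 2*t*exp(-5*t) + exp(-5*t), t^2*exp(-5*t)/2 - t*exp(-5*t)]
  [-3*t*exp(-5*t), -9*t^2*exp(-5*t)/2 + 6*t*exp(-5*t), 3*t^2*exp(-5*t)/2 - 3*t*exp(-5*t) + exp(-5*t)]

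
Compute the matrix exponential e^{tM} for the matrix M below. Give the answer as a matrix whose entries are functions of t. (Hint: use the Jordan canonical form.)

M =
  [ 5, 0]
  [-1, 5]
e^{tM} =
  [exp(5*t), 0]
  [-t*exp(5*t), exp(5*t)]

Strategy: write M = P · J · P⁻¹ where J is a Jordan canonical form, so e^{tM} = P · e^{tJ} · P⁻¹, and e^{tJ} can be computed block-by-block.

M has Jordan form
J =
  [5, 1]
  [0, 5]
(up to reordering of blocks).

Per-block formulas:
  For a 2×2 Jordan block J_2(5): exp(t · J_2(5)) = e^(5t)·(I + t·N), where N is the 2×2 nilpotent shift.

After assembling e^{tJ} and conjugating by P, we get:

e^{tM} =
  [exp(5*t), 0]
  [-t*exp(5*t), exp(5*t)]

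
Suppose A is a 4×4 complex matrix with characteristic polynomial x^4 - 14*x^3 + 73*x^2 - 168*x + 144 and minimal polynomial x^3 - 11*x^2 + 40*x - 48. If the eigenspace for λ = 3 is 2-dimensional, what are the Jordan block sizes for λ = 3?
Block sizes for λ = 3: [1, 1]

Step 1 — from the characteristic polynomial, algebraic multiplicity of λ = 3 is 2. From dim ker(A − (3)·I) = 2, there are exactly 2 Jordan blocks for λ = 3.
Step 2 — from the minimal polynomial, the factor (x − 3) tells us the largest block for λ = 3 has size 1.
Step 3 — with total size 2, 2 blocks, and largest block 1, the block sizes (in nonincreasing order) are [1, 1].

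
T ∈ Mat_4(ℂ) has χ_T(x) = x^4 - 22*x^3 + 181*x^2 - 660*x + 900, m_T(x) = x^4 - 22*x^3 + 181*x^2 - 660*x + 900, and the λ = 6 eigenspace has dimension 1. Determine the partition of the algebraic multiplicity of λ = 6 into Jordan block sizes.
Block sizes for λ = 6: [2]

Step 1 — from the characteristic polynomial, algebraic multiplicity of λ = 6 is 2. From dim ker(T − (6)·I) = 1, there are exactly 1 Jordan blocks for λ = 6.
Step 2 — from the minimal polynomial, the factor (x − 6)^2 tells us the largest block for λ = 6 has size 2.
Step 3 — with total size 2, 1 blocks, and largest block 2, the block sizes (in nonincreasing order) are [2].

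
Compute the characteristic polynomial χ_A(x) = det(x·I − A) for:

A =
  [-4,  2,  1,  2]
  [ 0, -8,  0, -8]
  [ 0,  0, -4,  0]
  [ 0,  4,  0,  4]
x^4 + 12*x^3 + 48*x^2 + 64*x

Expanding det(x·I − A) (e.g. by cofactor expansion or by noting that A is similar to its Jordan form J, which has the same characteristic polynomial as A) gives
  χ_A(x) = x^4 + 12*x^3 + 48*x^2 + 64*x
which factors as x*(x + 4)^3. The eigenvalues (with algebraic multiplicities) are λ = -4 with multiplicity 3, λ = 0 with multiplicity 1.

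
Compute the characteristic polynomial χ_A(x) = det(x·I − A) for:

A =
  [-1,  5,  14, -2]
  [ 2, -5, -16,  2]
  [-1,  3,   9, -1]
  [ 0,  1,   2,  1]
x^4 - 4*x^3 + 6*x^2 - 4*x + 1

Expanding det(x·I − A) (e.g. by cofactor expansion or by noting that A is similar to its Jordan form J, which has the same characteristic polynomial as A) gives
  χ_A(x) = x^4 - 4*x^3 + 6*x^2 - 4*x + 1
which factors as (x - 1)^4. The eigenvalues (with algebraic multiplicities) are λ = 1 with multiplicity 4.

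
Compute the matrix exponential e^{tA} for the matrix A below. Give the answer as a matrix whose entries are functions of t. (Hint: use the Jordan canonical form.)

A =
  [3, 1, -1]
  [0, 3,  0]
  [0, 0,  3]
e^{tA} =
  [exp(3*t), t*exp(3*t), -t*exp(3*t)]
  [0, exp(3*t), 0]
  [0, 0, exp(3*t)]

Strategy: write A = P · J · P⁻¹ where J is a Jordan canonical form, so e^{tA} = P · e^{tJ} · P⁻¹, and e^{tJ} can be computed block-by-block.

A has Jordan form
J =
  [3, 1, 0]
  [0, 3, 0]
  [0, 0, 3]
(up to reordering of blocks).

Per-block formulas:
  For a 2×2 Jordan block J_2(3): exp(t · J_2(3)) = e^(3t)·(I + t·N), where N is the 2×2 nilpotent shift.
  For a 1×1 block at λ = 3: exp(t · [3]) = [e^(3t)].

After assembling e^{tJ} and conjugating by P, we get:

e^{tA} =
  [exp(3*t), t*exp(3*t), -t*exp(3*t)]
  [0, exp(3*t), 0]
  [0, 0, exp(3*t)]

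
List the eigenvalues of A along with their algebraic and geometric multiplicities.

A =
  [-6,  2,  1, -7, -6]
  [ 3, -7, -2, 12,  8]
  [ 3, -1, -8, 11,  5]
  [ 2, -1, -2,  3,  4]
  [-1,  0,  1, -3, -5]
λ = -5: alg = 3, geom = 1; λ = -4: alg = 2, geom = 1

Step 1 — factor the characteristic polynomial to read off the algebraic multiplicities:
  χ_A(x) = (x + 4)^2*(x + 5)^3

Step 2 — compute geometric multiplicities via the rank-nullity identity g(λ) = n − rank(A − λI):
  rank(A − (-5)·I) = 4, so dim ker(A − (-5)·I) = n − 4 = 1
  rank(A − (-4)·I) = 4, so dim ker(A − (-4)·I) = n − 4 = 1

Summary:
  λ = -5: algebraic multiplicity = 3, geometric multiplicity = 1
  λ = -4: algebraic multiplicity = 2, geometric multiplicity = 1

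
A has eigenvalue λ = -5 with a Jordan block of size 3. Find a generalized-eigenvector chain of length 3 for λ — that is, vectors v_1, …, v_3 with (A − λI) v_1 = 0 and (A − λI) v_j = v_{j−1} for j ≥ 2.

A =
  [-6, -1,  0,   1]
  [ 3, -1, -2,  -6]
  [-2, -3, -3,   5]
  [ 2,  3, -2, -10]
A Jordan chain for λ = -5 of length 3:
v_1 = (0, 1, -1, 1)ᵀ
v_2 = (-1, 3, -2, 2)ᵀ
v_3 = (1, 0, 0, 0)ᵀ

Let N = A − (-5)·I. We want v_3 with N^3 v_3 = 0 but N^2 v_3 ≠ 0; then v_{j-1} := N · v_j for j = 3, …, 2.

Pick v_3 = (1, 0, 0, 0)ᵀ.
Then v_2 = N · v_3 = (-1, 3, -2, 2)ᵀ.
Then v_1 = N · v_2 = (0, 1, -1, 1)ᵀ.

Sanity check: (A − (-5)·I) v_1 = (0, 0, 0, 0)ᵀ = 0. ✓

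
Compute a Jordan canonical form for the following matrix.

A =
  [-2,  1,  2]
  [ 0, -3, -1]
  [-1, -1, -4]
J_3(-3)

The characteristic polynomial is
  det(x·I − A) = x^3 + 9*x^2 + 27*x + 27 = (x + 3)^3

Eigenvalues and multiplicities (the geometric multiplicity of λ is n − rank(A − λI), which equals the number of Jordan blocks for λ):
  λ = -3: algebraic multiplicity = 3, geometric multiplicity = 1

Determining the block sizes for each eigenvalue:
  λ = -3: one block (gm = 1), so the single block has size am = 3 → block sizes [3]

Assembling the blocks gives a Jordan form
J =
  [-3,  1,  0]
  [ 0, -3,  1]
  [ 0,  0, -3]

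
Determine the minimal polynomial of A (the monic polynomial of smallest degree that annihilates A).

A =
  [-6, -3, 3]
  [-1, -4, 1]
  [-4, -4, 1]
x^2 + 6*x + 9

The characteristic polynomial is χ_A(x) = (x + 3)^3, so the eigenvalues are known. The minimal polynomial is
  m_A(x) = Π_λ (x − λ)^{k_λ}
where k_λ is the size of the *largest* Jordan block for λ (equivalently, the smallest k with (A − λI)^k v = 0 for every generalised eigenvector v of λ).

  λ = -3: largest Jordan block has size 2, contributing (x + 3)^2

So m_A(x) = (x + 3)^2 = x^2 + 6*x + 9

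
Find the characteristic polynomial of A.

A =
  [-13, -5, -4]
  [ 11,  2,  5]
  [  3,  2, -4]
x^3 + 15*x^2 + 75*x + 125

Expanding det(x·I − A) (e.g. by cofactor expansion or by noting that A is similar to its Jordan form J, which has the same characteristic polynomial as A) gives
  χ_A(x) = x^3 + 15*x^2 + 75*x + 125
which factors as (x + 5)^3. The eigenvalues (with algebraic multiplicities) are λ = -5 with multiplicity 3.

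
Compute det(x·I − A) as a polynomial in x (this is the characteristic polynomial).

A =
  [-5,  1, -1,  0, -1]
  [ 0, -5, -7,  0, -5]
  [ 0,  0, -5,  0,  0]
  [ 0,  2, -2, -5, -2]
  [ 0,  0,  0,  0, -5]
x^5 + 25*x^4 + 250*x^3 + 1250*x^2 + 3125*x + 3125

Expanding det(x·I − A) (e.g. by cofactor expansion or by noting that A is similar to its Jordan form J, which has the same characteristic polynomial as A) gives
  χ_A(x) = x^5 + 25*x^4 + 250*x^3 + 1250*x^2 + 3125*x + 3125
which factors as (x + 5)^5. The eigenvalues (with algebraic multiplicities) are λ = -5 with multiplicity 5.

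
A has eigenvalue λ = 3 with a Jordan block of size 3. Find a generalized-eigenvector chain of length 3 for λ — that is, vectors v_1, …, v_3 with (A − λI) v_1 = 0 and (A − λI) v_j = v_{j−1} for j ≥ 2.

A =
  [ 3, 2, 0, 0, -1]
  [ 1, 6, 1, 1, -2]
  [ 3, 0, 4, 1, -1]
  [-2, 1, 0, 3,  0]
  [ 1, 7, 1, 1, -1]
A Jordan chain for λ = 3 of length 3:
v_1 = (1, 2, 0, 1, 4)ᵀ
v_2 = (0, 1, 3, -2, 1)ᵀ
v_3 = (1, 0, 0, 0, 0)ᵀ

Let N = A − (3)·I. We want v_3 with N^3 v_3 = 0 but N^2 v_3 ≠ 0; then v_{j-1} := N · v_j for j = 3, …, 2.

Pick v_3 = (1, 0, 0, 0, 0)ᵀ.
Then v_2 = N · v_3 = (0, 1, 3, -2, 1)ᵀ.
Then v_1 = N · v_2 = (1, 2, 0, 1, 4)ᵀ.

Sanity check: (A − (3)·I) v_1 = (0, 0, 0, 0, 0)ᵀ = 0. ✓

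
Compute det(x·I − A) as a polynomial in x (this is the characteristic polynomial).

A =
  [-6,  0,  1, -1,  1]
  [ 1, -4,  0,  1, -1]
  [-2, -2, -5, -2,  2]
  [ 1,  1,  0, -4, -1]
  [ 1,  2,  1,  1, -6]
x^5 + 25*x^4 + 250*x^3 + 1250*x^2 + 3125*x + 3125

Expanding det(x·I − A) (e.g. by cofactor expansion or by noting that A is similar to its Jordan form J, which has the same characteristic polynomial as A) gives
  χ_A(x) = x^5 + 25*x^4 + 250*x^3 + 1250*x^2 + 3125*x + 3125
which factors as (x + 5)^5. The eigenvalues (with algebraic multiplicities) are λ = -5 with multiplicity 5.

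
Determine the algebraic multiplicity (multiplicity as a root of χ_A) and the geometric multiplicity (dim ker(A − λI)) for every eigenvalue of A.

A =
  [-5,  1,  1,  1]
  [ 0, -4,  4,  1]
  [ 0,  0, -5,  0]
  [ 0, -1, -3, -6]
λ = -5: alg = 4, geom = 2

Step 1 — factor the characteristic polynomial to read off the algebraic multiplicities:
  χ_A(x) = (x + 5)^4

Step 2 — compute geometric multiplicities via the rank-nullity identity g(λ) = n − rank(A − λI):
  rank(A − (-5)·I) = 2, so dim ker(A − (-5)·I) = n − 2 = 2

Summary:
  λ = -5: algebraic multiplicity = 4, geometric multiplicity = 2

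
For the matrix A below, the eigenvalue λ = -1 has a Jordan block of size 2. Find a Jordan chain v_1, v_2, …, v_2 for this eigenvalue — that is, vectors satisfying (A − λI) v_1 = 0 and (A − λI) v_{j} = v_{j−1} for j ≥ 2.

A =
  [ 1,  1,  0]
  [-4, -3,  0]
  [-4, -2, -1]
A Jordan chain for λ = -1 of length 2:
v_1 = (2, -4, -4)ᵀ
v_2 = (1, 0, 0)ᵀ

Let N = A − (-1)·I. We want v_2 with N^2 v_2 = 0 but N^1 v_2 ≠ 0; then v_{j-1} := N · v_j for j = 2, …, 2.

Pick v_2 = (1, 0, 0)ᵀ.
Then v_1 = N · v_2 = (2, -4, -4)ᵀ.

Sanity check: (A − (-1)·I) v_1 = (0, 0, 0)ᵀ = 0. ✓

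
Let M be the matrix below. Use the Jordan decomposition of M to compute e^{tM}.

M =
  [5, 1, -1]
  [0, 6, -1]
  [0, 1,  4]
e^{tM} =
  [exp(5*t), t*exp(5*t), -t*exp(5*t)]
  [0, t*exp(5*t) + exp(5*t), -t*exp(5*t)]
  [0, t*exp(5*t), -t*exp(5*t) + exp(5*t)]

Strategy: write M = P · J · P⁻¹ where J is a Jordan canonical form, so e^{tM} = P · e^{tJ} · P⁻¹, and e^{tJ} can be computed block-by-block.

M has Jordan form
J =
  [5, 1, 0]
  [0, 5, 0]
  [0, 0, 5]
(up to reordering of blocks).

Per-block formulas:
  For a 1×1 block at λ = 5: exp(t · [5]) = [e^(5t)].
  For a 2×2 Jordan block J_2(5): exp(t · J_2(5)) = e^(5t)·(I + t·N), where N is the 2×2 nilpotent shift.

After assembling e^{tJ} and conjugating by P, we get:

e^{tM} =
  [exp(5*t), t*exp(5*t), -t*exp(5*t)]
  [0, t*exp(5*t) + exp(5*t), -t*exp(5*t)]
  [0, t*exp(5*t), -t*exp(5*t) + exp(5*t)]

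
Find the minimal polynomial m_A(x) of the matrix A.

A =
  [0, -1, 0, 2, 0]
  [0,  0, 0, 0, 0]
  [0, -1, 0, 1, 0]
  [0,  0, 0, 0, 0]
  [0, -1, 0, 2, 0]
x^2

The characteristic polynomial is χ_A(x) = x^5, so the eigenvalues are known. The minimal polynomial is
  m_A(x) = Π_λ (x − λ)^{k_λ}
where k_λ is the size of the *largest* Jordan block for λ (equivalently, the smallest k with (A − λI)^k v = 0 for every generalised eigenvector v of λ).

  λ = 0: largest Jordan block has size 2, contributing (x − 0)^2

So m_A(x) = x^2 = x^2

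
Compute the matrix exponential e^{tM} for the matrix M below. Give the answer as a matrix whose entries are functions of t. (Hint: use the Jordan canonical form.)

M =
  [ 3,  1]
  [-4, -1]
e^{tM} =
  [2*t*exp(t) + exp(t), t*exp(t)]
  [-4*t*exp(t), -2*t*exp(t) + exp(t)]

Strategy: write M = P · J · P⁻¹ where J is a Jordan canonical form, so e^{tM} = P · e^{tJ} · P⁻¹, and e^{tJ} can be computed block-by-block.

M has Jordan form
J =
  [1, 1]
  [0, 1]
(up to reordering of blocks).

Per-block formulas:
  For a 2×2 Jordan block J_2(1): exp(t · J_2(1)) = e^(1t)·(I + t·N), where N is the 2×2 nilpotent shift.

After assembling e^{tJ} and conjugating by P, we get:

e^{tM} =
  [2*t*exp(t) + exp(t), t*exp(t)]
  [-4*t*exp(t), -2*t*exp(t) + exp(t)]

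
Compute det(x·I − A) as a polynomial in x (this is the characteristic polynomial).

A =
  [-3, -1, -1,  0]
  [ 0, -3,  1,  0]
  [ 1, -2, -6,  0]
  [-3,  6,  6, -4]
x^4 + 16*x^3 + 96*x^2 + 256*x + 256

Expanding det(x·I − A) (e.g. by cofactor expansion or by noting that A is similar to its Jordan form J, which has the same characteristic polynomial as A) gives
  χ_A(x) = x^4 + 16*x^3 + 96*x^2 + 256*x + 256
which factors as (x + 4)^4. The eigenvalues (with algebraic multiplicities) are λ = -4 with multiplicity 4.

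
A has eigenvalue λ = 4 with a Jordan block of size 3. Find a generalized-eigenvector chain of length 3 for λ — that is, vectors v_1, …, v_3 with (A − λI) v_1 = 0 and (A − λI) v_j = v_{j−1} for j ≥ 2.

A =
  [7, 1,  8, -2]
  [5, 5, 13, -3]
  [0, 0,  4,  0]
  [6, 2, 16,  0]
A Jordan chain for λ = 4 of length 3:
v_1 = (2, 2, 0, 4)ᵀ
v_2 = (3, 5, 0, 6)ᵀ
v_3 = (1, 0, 0, 0)ᵀ

Let N = A − (4)·I. We want v_3 with N^3 v_3 = 0 but N^2 v_3 ≠ 0; then v_{j-1} := N · v_j for j = 3, …, 2.

Pick v_3 = (1, 0, 0, 0)ᵀ.
Then v_2 = N · v_3 = (3, 5, 0, 6)ᵀ.
Then v_1 = N · v_2 = (2, 2, 0, 4)ᵀ.

Sanity check: (A − (4)·I) v_1 = (0, 0, 0, 0)ᵀ = 0. ✓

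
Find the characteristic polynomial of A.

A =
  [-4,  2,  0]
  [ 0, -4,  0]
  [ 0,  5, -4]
x^3 + 12*x^2 + 48*x + 64

Expanding det(x·I − A) (e.g. by cofactor expansion or by noting that A is similar to its Jordan form J, which has the same characteristic polynomial as A) gives
  χ_A(x) = x^3 + 12*x^2 + 48*x + 64
which factors as (x + 4)^3. The eigenvalues (with algebraic multiplicities) are λ = -4 with multiplicity 3.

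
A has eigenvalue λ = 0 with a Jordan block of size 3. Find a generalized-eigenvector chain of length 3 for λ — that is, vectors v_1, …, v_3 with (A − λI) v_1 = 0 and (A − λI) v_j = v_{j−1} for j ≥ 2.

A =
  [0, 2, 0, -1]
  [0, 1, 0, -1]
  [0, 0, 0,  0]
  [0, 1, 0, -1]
A Jordan chain for λ = 0 of length 3:
v_1 = (1, 0, 0, 0)ᵀ
v_2 = (2, 1, 0, 1)ᵀ
v_3 = (0, 1, 0, 0)ᵀ

Let N = A − (0)·I. We want v_3 with N^3 v_3 = 0 but N^2 v_3 ≠ 0; then v_{j-1} := N · v_j for j = 3, …, 2.

Pick v_3 = (0, 1, 0, 0)ᵀ.
Then v_2 = N · v_3 = (2, 1, 0, 1)ᵀ.
Then v_1 = N · v_2 = (1, 0, 0, 0)ᵀ.

Sanity check: (A − (0)·I) v_1 = (0, 0, 0, 0)ᵀ = 0. ✓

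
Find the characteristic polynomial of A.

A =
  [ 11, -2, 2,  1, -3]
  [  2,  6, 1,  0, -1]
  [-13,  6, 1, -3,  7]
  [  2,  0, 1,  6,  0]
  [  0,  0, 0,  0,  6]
x^5 - 30*x^4 + 360*x^3 - 2160*x^2 + 6480*x - 7776

Expanding det(x·I − A) (e.g. by cofactor expansion or by noting that A is similar to its Jordan form J, which has the same characteristic polynomial as A) gives
  χ_A(x) = x^5 - 30*x^4 + 360*x^3 - 2160*x^2 + 6480*x - 7776
which factors as (x - 6)^5. The eigenvalues (with algebraic multiplicities) are λ = 6 with multiplicity 5.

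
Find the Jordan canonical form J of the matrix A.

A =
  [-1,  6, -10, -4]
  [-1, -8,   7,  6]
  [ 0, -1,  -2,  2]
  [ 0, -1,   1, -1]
J_3(-3) ⊕ J_1(-3)

The characteristic polynomial is
  det(x·I − A) = x^4 + 12*x^3 + 54*x^2 + 108*x + 81 = (x + 3)^4

Eigenvalues and multiplicities (the geometric multiplicity of λ is n − rank(A − λI), which equals the number of Jordan blocks for λ):
  λ = -3: algebraic multiplicity = 4, geometric multiplicity = 2

Determining the block sizes for each eigenvalue:
  λ = -3: with am = 4 and gm = 2, the partition is not yet determined (e.g. several partitions of 4 into 2 parts exist). Let N = A − (-3)·I. Computing rank(N^1) = 2, rank(N^2) = 1, rank(N^3) = 0; the number of blocks of size ≥ j is rank(N^{j−1}) − rank(N^j), giving [2, 1, 1]. So we have 1 block(s) of size 3, 1 block(s) of size 1 → block sizes [3, 1]

Assembling the blocks gives a Jordan form
J =
  [-3,  1,  0,  0]
  [ 0, -3,  1,  0]
  [ 0,  0, -3,  0]
  [ 0,  0,  0, -3]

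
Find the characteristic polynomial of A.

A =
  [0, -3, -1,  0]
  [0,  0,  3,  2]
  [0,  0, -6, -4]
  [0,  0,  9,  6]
x^4

Expanding det(x·I − A) (e.g. by cofactor expansion or by noting that A is similar to its Jordan form J, which has the same characteristic polynomial as A) gives
  χ_A(x) = x^4
which factors as x^4. The eigenvalues (with algebraic multiplicities) are λ = 0 with multiplicity 4.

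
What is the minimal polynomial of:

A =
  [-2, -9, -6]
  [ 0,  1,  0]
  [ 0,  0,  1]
x^2 + x - 2

The characteristic polynomial is χ_A(x) = (x - 1)^2*(x + 2), so the eigenvalues are known. The minimal polynomial is
  m_A(x) = Π_λ (x − λ)^{k_λ}
where k_λ is the size of the *largest* Jordan block for λ (equivalently, the smallest k with (A − λI)^k v = 0 for every generalised eigenvector v of λ).

  λ = -2: largest Jordan block has size 1, contributing (x + 2)
  λ = 1: largest Jordan block has size 1, contributing (x − 1)

So m_A(x) = (x - 1)*(x + 2) = x^2 + x - 2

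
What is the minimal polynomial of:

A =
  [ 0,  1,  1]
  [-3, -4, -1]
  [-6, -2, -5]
x^2 + 6*x + 9

The characteristic polynomial is χ_A(x) = (x + 3)^3, so the eigenvalues are known. The minimal polynomial is
  m_A(x) = Π_λ (x − λ)^{k_λ}
where k_λ is the size of the *largest* Jordan block for λ (equivalently, the smallest k with (A − λI)^k v = 0 for every generalised eigenvector v of λ).

  λ = -3: largest Jordan block has size 2, contributing (x + 3)^2

So m_A(x) = (x + 3)^2 = x^2 + 6*x + 9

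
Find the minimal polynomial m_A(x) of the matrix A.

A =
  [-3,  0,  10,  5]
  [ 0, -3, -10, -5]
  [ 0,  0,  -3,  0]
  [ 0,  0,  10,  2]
x^2 + x - 6

The characteristic polynomial is χ_A(x) = (x - 2)*(x + 3)^3, so the eigenvalues are known. The minimal polynomial is
  m_A(x) = Π_λ (x − λ)^{k_λ}
where k_λ is the size of the *largest* Jordan block for λ (equivalently, the smallest k with (A − λI)^k v = 0 for every generalised eigenvector v of λ).

  λ = -3: largest Jordan block has size 1, contributing (x + 3)
  λ = 2: largest Jordan block has size 1, contributing (x − 2)

So m_A(x) = (x - 2)*(x + 3) = x^2 + x - 6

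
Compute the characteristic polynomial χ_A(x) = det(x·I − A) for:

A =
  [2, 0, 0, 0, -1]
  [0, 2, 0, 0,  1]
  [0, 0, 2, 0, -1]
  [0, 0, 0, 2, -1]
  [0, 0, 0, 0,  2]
x^5 - 10*x^4 + 40*x^3 - 80*x^2 + 80*x - 32

Expanding det(x·I − A) (e.g. by cofactor expansion or by noting that A is similar to its Jordan form J, which has the same characteristic polynomial as A) gives
  χ_A(x) = x^5 - 10*x^4 + 40*x^3 - 80*x^2 + 80*x - 32
which factors as (x - 2)^5. The eigenvalues (with algebraic multiplicities) are λ = 2 with multiplicity 5.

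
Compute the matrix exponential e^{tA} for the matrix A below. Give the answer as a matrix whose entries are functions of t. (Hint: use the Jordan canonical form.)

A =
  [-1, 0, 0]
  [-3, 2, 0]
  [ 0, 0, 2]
e^{tA} =
  [exp(-t), 0, 0]
  [-exp(2*t) + exp(-t), exp(2*t), 0]
  [0, 0, exp(2*t)]

Strategy: write A = P · J · P⁻¹ where J is a Jordan canonical form, so e^{tA} = P · e^{tJ} · P⁻¹, and e^{tJ} can be computed block-by-block.

A has Jordan form
J =
  [-1, 0, 0]
  [ 0, 2, 0]
  [ 0, 0, 2]
(up to reordering of blocks).

Per-block formulas:
  For a 1×1 block at λ = -1: exp(t · [-1]) = [e^(-1t)].
  For a 1×1 block at λ = 2: exp(t · [2]) = [e^(2t)].

After assembling e^{tJ} and conjugating by P, we get:

e^{tA} =
  [exp(-t), 0, 0]
  [-exp(2*t) + exp(-t), exp(2*t), 0]
  [0, 0, exp(2*t)]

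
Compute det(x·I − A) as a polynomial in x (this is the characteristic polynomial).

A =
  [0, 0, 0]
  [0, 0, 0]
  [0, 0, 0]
x^3

Expanding det(x·I − A) (e.g. by cofactor expansion or by noting that A is similar to its Jordan form J, which has the same characteristic polynomial as A) gives
  χ_A(x) = x^3
which factors as x^3. The eigenvalues (with algebraic multiplicities) are λ = 0 with multiplicity 3.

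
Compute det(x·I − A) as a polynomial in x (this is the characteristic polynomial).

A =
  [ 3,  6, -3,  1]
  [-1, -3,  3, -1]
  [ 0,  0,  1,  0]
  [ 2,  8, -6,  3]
x^4 - 4*x^3 + 6*x^2 - 4*x + 1

Expanding det(x·I − A) (e.g. by cofactor expansion or by noting that A is similar to its Jordan form J, which has the same characteristic polynomial as A) gives
  χ_A(x) = x^4 - 4*x^3 + 6*x^2 - 4*x + 1
which factors as (x - 1)^4. The eigenvalues (with algebraic multiplicities) are λ = 1 with multiplicity 4.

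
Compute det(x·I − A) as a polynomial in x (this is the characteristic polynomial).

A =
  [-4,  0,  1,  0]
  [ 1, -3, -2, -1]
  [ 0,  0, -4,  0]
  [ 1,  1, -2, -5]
x^4 + 16*x^3 + 96*x^2 + 256*x + 256

Expanding det(x·I − A) (e.g. by cofactor expansion or by noting that A is similar to its Jordan form J, which has the same characteristic polynomial as A) gives
  χ_A(x) = x^4 + 16*x^3 + 96*x^2 + 256*x + 256
which factors as (x + 4)^4. The eigenvalues (with algebraic multiplicities) are λ = -4 with multiplicity 4.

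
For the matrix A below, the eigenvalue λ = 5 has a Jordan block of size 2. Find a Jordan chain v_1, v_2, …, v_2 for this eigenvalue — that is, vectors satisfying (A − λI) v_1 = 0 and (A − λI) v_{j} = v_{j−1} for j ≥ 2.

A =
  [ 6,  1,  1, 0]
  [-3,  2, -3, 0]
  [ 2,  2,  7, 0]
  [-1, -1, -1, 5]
A Jordan chain for λ = 5 of length 2:
v_1 = (1, -3, 2, -1)ᵀ
v_2 = (1, 0, 0, 0)ᵀ

Let N = A − (5)·I. We want v_2 with N^2 v_2 = 0 but N^1 v_2 ≠ 0; then v_{j-1} := N · v_j for j = 2, …, 2.

Pick v_2 = (1, 0, 0, 0)ᵀ.
Then v_1 = N · v_2 = (1, -3, 2, -1)ᵀ.

Sanity check: (A − (5)·I) v_1 = (0, 0, 0, 0)ᵀ = 0. ✓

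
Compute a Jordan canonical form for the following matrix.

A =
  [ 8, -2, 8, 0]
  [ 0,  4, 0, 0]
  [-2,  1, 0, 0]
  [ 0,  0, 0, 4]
J_2(4) ⊕ J_1(4) ⊕ J_1(4)

The characteristic polynomial is
  det(x·I − A) = x^4 - 16*x^3 + 96*x^2 - 256*x + 256 = (x - 4)^4

Eigenvalues and multiplicities (the geometric multiplicity of λ is n − rank(A − λI), which equals the number of Jordan blocks for λ):
  λ = 4: algebraic multiplicity = 4, geometric multiplicity = 3

Determining the block sizes for each eigenvalue:
  λ = 4: 3 blocks summing to 4 forces exactly one block of size 2 and the rest size 1 → block sizes [2, 1, 1]

Assembling the blocks gives a Jordan form
J =
  [4, 1, 0, 0]
  [0, 4, 0, 0]
  [0, 0, 4, 0]
  [0, 0, 0, 4]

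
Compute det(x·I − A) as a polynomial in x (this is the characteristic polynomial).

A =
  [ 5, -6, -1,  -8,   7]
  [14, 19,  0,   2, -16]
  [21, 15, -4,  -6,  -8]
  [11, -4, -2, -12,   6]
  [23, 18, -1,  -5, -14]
x^5 + 6*x^4 - 15*x^3 - 116*x^2 + 48*x + 576

Expanding det(x·I − A) (e.g. by cofactor expansion or by noting that A is similar to its Jordan form J, which has the same characteristic polynomial as A) gives
  χ_A(x) = x^5 + 6*x^4 - 15*x^3 - 116*x^2 + 48*x + 576
which factors as (x - 3)^2*(x + 4)^3. The eigenvalues (with algebraic multiplicities) are λ = -4 with multiplicity 3, λ = 3 with multiplicity 2.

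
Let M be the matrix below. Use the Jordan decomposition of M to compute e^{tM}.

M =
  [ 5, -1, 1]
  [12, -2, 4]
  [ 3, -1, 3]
e^{tM} =
  [3*t*exp(2*t) + exp(2*t), -t*exp(2*t), t*exp(2*t)]
  [12*t*exp(2*t), -4*t*exp(2*t) + exp(2*t), 4*t*exp(2*t)]
  [3*t*exp(2*t), -t*exp(2*t), t*exp(2*t) + exp(2*t)]

Strategy: write M = P · J · P⁻¹ where J is a Jordan canonical form, so e^{tM} = P · e^{tJ} · P⁻¹, and e^{tJ} can be computed block-by-block.

M has Jordan form
J =
  [2, 1, 0]
  [0, 2, 0]
  [0, 0, 2]
(up to reordering of blocks).

Per-block formulas:
  For a 1×1 block at λ = 2: exp(t · [2]) = [e^(2t)].
  For a 2×2 Jordan block J_2(2): exp(t · J_2(2)) = e^(2t)·(I + t·N), where N is the 2×2 nilpotent shift.

After assembling e^{tJ} and conjugating by P, we get:

e^{tM} =
  [3*t*exp(2*t) + exp(2*t), -t*exp(2*t), t*exp(2*t)]
  [12*t*exp(2*t), -4*t*exp(2*t) + exp(2*t), 4*t*exp(2*t)]
  [3*t*exp(2*t), -t*exp(2*t), t*exp(2*t) + exp(2*t)]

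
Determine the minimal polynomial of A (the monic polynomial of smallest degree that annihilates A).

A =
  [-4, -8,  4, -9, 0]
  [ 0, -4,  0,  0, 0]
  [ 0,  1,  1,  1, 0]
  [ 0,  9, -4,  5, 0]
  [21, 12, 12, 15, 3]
x^4 + 2*x^3 - 23*x^2 - 24*x + 144

The characteristic polynomial is χ_A(x) = (x - 3)^3*(x + 4)^2, so the eigenvalues are known. The minimal polynomial is
  m_A(x) = Π_λ (x − λ)^{k_λ}
where k_λ is the size of the *largest* Jordan block for λ (equivalently, the smallest k with (A − λI)^k v = 0 for every generalised eigenvector v of λ).

  λ = -4: largest Jordan block has size 2, contributing (x + 4)^2
  λ = 3: largest Jordan block has size 2, contributing (x − 3)^2

So m_A(x) = (x - 3)^2*(x + 4)^2 = x^4 + 2*x^3 - 23*x^2 - 24*x + 144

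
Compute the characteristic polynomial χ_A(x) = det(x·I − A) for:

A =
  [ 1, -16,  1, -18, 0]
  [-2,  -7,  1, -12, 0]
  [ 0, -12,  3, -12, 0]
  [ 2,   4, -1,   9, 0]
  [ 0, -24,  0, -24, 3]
x^5 - 9*x^4 + 18*x^3 + 54*x^2 - 243*x + 243

Expanding det(x·I − A) (e.g. by cofactor expansion or by noting that A is similar to its Jordan form J, which has the same characteristic polynomial as A) gives
  χ_A(x) = x^5 - 9*x^4 + 18*x^3 + 54*x^2 - 243*x + 243
which factors as (x - 3)^4*(x + 3). The eigenvalues (with algebraic multiplicities) are λ = -3 with multiplicity 1, λ = 3 with multiplicity 4.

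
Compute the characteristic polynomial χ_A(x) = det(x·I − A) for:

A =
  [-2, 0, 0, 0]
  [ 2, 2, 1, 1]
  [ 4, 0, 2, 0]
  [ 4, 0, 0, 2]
x^4 - 4*x^3 + 16*x - 16

Expanding det(x·I − A) (e.g. by cofactor expansion or by noting that A is similar to its Jordan form J, which has the same characteristic polynomial as A) gives
  χ_A(x) = x^4 - 4*x^3 + 16*x - 16
which factors as (x - 2)^3*(x + 2). The eigenvalues (with algebraic multiplicities) are λ = -2 with multiplicity 1, λ = 2 with multiplicity 3.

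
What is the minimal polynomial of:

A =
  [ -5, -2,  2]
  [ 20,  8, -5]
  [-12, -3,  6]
x^2 - 6*x + 9

The characteristic polynomial is χ_A(x) = (x - 3)^3, so the eigenvalues are known. The minimal polynomial is
  m_A(x) = Π_λ (x − λ)^{k_λ}
where k_λ is the size of the *largest* Jordan block for λ (equivalently, the smallest k with (A − λI)^k v = 0 for every generalised eigenvector v of λ).

  λ = 3: largest Jordan block has size 2, contributing (x − 3)^2

So m_A(x) = (x - 3)^2 = x^2 - 6*x + 9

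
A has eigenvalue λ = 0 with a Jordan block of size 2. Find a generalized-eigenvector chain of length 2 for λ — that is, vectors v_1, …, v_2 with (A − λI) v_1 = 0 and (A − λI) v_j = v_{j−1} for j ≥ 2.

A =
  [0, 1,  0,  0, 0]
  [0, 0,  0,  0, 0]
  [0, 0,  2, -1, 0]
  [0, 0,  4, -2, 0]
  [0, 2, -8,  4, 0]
A Jordan chain for λ = 0 of length 2:
v_1 = (1, 0, 0, 0, 2)ᵀ
v_2 = (0, 1, 0, 0, 0)ᵀ

Let N = A − (0)·I. We want v_2 with N^2 v_2 = 0 but N^1 v_2 ≠ 0; then v_{j-1} := N · v_j for j = 2, …, 2.

Pick v_2 = (0, 1, 0, 0, 0)ᵀ.
Then v_1 = N · v_2 = (1, 0, 0, 0, 2)ᵀ.

Sanity check: (A − (0)·I) v_1 = (0, 0, 0, 0, 0)ᵀ = 0. ✓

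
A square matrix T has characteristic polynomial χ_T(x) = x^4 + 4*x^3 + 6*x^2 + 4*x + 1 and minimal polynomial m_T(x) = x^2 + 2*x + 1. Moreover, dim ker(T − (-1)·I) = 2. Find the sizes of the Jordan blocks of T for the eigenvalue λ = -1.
Block sizes for λ = -1: [2, 2]

Step 1 — from the characteristic polynomial, algebraic multiplicity of λ = -1 is 4. From dim ker(T − (-1)·I) = 2, there are exactly 2 Jordan blocks for λ = -1.
Step 2 — from the minimal polynomial, the factor (x + 1)^2 tells us the largest block for λ = -1 has size 2.
Step 3 — with total size 4, 2 blocks, and largest block 2, the block sizes (in nonincreasing order) are [2, 2].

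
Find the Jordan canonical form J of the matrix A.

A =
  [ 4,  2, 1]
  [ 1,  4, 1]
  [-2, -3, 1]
J_3(3)

The characteristic polynomial is
  det(x·I − A) = x^3 - 9*x^2 + 27*x - 27 = (x - 3)^3

Eigenvalues and multiplicities (the geometric multiplicity of λ is n − rank(A − λI), which equals the number of Jordan blocks for λ):
  λ = 3: algebraic multiplicity = 3, geometric multiplicity = 1

Determining the block sizes for each eigenvalue:
  λ = 3: one block (gm = 1), so the single block has size am = 3 → block sizes [3]

Assembling the blocks gives a Jordan form
J =
  [3, 1, 0]
  [0, 3, 1]
  [0, 0, 3]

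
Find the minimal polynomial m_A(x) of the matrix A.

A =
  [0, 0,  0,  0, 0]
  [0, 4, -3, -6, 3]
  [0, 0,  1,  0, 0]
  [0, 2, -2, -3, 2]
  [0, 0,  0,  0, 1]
x^2 - x

The characteristic polynomial is χ_A(x) = x^2*(x - 1)^3, so the eigenvalues are known. The minimal polynomial is
  m_A(x) = Π_λ (x − λ)^{k_λ}
where k_λ is the size of the *largest* Jordan block for λ (equivalently, the smallest k with (A − λI)^k v = 0 for every generalised eigenvector v of λ).

  λ = 0: largest Jordan block has size 1, contributing (x − 0)
  λ = 1: largest Jordan block has size 1, contributing (x − 1)

So m_A(x) = x*(x - 1) = x^2 - x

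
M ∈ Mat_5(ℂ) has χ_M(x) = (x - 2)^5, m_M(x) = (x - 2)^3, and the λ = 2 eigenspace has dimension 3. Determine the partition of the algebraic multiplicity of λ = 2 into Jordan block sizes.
Block sizes for λ = 2: [3, 1, 1]

Step 1 — from the characteristic polynomial, algebraic multiplicity of λ = 2 is 5. From dim ker(M − (2)·I) = 3, there are exactly 3 Jordan blocks for λ = 2.
Step 2 — from the minimal polynomial, the factor (x − 2)^3 tells us the largest block for λ = 2 has size 3.
Step 3 — with total size 5, 3 blocks, and largest block 3, the block sizes (in nonincreasing order) are [3, 1, 1].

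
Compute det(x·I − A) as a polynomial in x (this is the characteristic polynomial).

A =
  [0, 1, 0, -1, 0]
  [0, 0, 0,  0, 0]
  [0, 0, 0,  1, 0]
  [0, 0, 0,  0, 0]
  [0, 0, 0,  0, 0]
x^5

Expanding det(x·I − A) (e.g. by cofactor expansion or by noting that A is similar to its Jordan form J, which has the same characteristic polynomial as A) gives
  χ_A(x) = x^5
which factors as x^5. The eigenvalues (with algebraic multiplicities) are λ = 0 with multiplicity 5.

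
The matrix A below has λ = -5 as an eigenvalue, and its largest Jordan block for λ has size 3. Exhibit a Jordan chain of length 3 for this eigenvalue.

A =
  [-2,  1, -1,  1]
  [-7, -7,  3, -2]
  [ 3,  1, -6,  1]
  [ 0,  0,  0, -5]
A Jordan chain for λ = -5 of length 3:
v_1 = (-1, 2, -1, 0)ᵀ
v_2 = (3, -7, 3, 0)ᵀ
v_3 = (1, 0, 0, 0)ᵀ

Let N = A − (-5)·I. We want v_3 with N^3 v_3 = 0 but N^2 v_3 ≠ 0; then v_{j-1} := N · v_j for j = 3, …, 2.

Pick v_3 = (1, 0, 0, 0)ᵀ.
Then v_2 = N · v_3 = (3, -7, 3, 0)ᵀ.
Then v_1 = N · v_2 = (-1, 2, -1, 0)ᵀ.

Sanity check: (A − (-5)·I) v_1 = (0, 0, 0, 0)ᵀ = 0. ✓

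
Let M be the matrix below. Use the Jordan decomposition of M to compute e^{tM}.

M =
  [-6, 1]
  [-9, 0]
e^{tM} =
  [-3*t*exp(-3*t) + exp(-3*t), t*exp(-3*t)]
  [-9*t*exp(-3*t), 3*t*exp(-3*t) + exp(-3*t)]

Strategy: write M = P · J · P⁻¹ where J is a Jordan canonical form, so e^{tM} = P · e^{tJ} · P⁻¹, and e^{tJ} can be computed block-by-block.

M has Jordan form
J =
  [-3,  1]
  [ 0, -3]
(up to reordering of blocks).

Per-block formulas:
  For a 2×2 Jordan block J_2(-3): exp(t · J_2(-3)) = e^(-3t)·(I + t·N), where N is the 2×2 nilpotent shift.

After assembling e^{tJ} and conjugating by P, we get:

e^{tM} =
  [-3*t*exp(-3*t) + exp(-3*t), t*exp(-3*t)]
  [-9*t*exp(-3*t), 3*t*exp(-3*t) + exp(-3*t)]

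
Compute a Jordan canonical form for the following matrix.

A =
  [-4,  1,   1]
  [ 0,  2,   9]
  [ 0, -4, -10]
J_3(-4)

The characteristic polynomial is
  det(x·I − A) = x^3 + 12*x^2 + 48*x + 64 = (x + 4)^3

Eigenvalues and multiplicities (the geometric multiplicity of λ is n − rank(A − λI), which equals the number of Jordan blocks for λ):
  λ = -4: algebraic multiplicity = 3, geometric multiplicity = 1

Determining the block sizes for each eigenvalue:
  λ = -4: one block (gm = 1), so the single block has size am = 3 → block sizes [3]

Assembling the blocks gives a Jordan form
J =
  [-4,  1,  0]
  [ 0, -4,  1]
  [ 0,  0, -4]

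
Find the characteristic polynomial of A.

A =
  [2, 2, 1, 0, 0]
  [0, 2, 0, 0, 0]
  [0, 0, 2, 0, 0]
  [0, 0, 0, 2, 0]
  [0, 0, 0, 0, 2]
x^5 - 10*x^4 + 40*x^3 - 80*x^2 + 80*x - 32

Expanding det(x·I − A) (e.g. by cofactor expansion or by noting that A is similar to its Jordan form J, which has the same characteristic polynomial as A) gives
  χ_A(x) = x^5 - 10*x^4 + 40*x^3 - 80*x^2 + 80*x - 32
which factors as (x - 2)^5. The eigenvalues (with algebraic multiplicities) are λ = 2 with multiplicity 5.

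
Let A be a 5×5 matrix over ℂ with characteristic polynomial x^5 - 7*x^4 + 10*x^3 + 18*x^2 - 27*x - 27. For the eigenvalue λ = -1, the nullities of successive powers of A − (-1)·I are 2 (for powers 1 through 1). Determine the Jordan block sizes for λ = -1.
Block sizes for λ = -1: [1, 1]

From the dimensions of kernels of powers, the number of Jordan blocks of size at least j is d_j − d_{j−1} where d_j = dim ker(N^j) (with d_0 = 0). Computing the differences gives [2].
The number of blocks of size exactly k is (#blocks of size ≥ k) − (#blocks of size ≥ k + 1), so the partition is: 2 block(s) of size 1.
In nonincreasing order the block sizes are [1, 1].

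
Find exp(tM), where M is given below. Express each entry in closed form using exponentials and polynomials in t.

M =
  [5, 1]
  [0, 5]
e^{tM} =
  [exp(5*t), t*exp(5*t)]
  [0, exp(5*t)]

Strategy: write M = P · J · P⁻¹ where J is a Jordan canonical form, so e^{tM} = P · e^{tJ} · P⁻¹, and e^{tJ} can be computed block-by-block.

M has Jordan form
J =
  [5, 1]
  [0, 5]
(up to reordering of blocks).

Per-block formulas:
  For a 2×2 Jordan block J_2(5): exp(t · J_2(5)) = e^(5t)·(I + t·N), where N is the 2×2 nilpotent shift.

After assembling e^{tJ} and conjugating by P, we get:

e^{tM} =
  [exp(5*t), t*exp(5*t)]
  [0, exp(5*t)]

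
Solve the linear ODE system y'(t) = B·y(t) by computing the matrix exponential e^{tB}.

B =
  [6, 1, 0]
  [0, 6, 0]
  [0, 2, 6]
e^{tB} =
  [exp(6*t), t*exp(6*t), 0]
  [0, exp(6*t), 0]
  [0, 2*t*exp(6*t), exp(6*t)]

Strategy: write B = P · J · P⁻¹ where J is a Jordan canonical form, so e^{tB} = P · e^{tJ} · P⁻¹, and e^{tJ} can be computed block-by-block.

B has Jordan form
J =
  [6, 1, 0]
  [0, 6, 0]
  [0, 0, 6]
(up to reordering of blocks).

Per-block formulas:
  For a 1×1 block at λ = 6: exp(t · [6]) = [e^(6t)].
  For a 2×2 Jordan block J_2(6): exp(t · J_2(6)) = e^(6t)·(I + t·N), where N is the 2×2 nilpotent shift.

After assembling e^{tJ} and conjugating by P, we get:

e^{tB} =
  [exp(6*t), t*exp(6*t), 0]
  [0, exp(6*t), 0]
  [0, 2*t*exp(6*t), exp(6*t)]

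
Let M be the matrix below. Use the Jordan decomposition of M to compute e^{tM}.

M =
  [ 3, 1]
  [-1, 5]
e^{tM} =
  [-t*exp(4*t) + exp(4*t), t*exp(4*t)]
  [-t*exp(4*t), t*exp(4*t) + exp(4*t)]

Strategy: write M = P · J · P⁻¹ where J is a Jordan canonical form, so e^{tM} = P · e^{tJ} · P⁻¹, and e^{tJ} can be computed block-by-block.

M has Jordan form
J =
  [4, 1]
  [0, 4]
(up to reordering of blocks).

Per-block formulas:
  For a 2×2 Jordan block J_2(4): exp(t · J_2(4)) = e^(4t)·(I + t·N), where N is the 2×2 nilpotent shift.

After assembling e^{tJ} and conjugating by P, we get:

e^{tM} =
  [-t*exp(4*t) + exp(4*t), t*exp(4*t)]
  [-t*exp(4*t), t*exp(4*t) + exp(4*t)]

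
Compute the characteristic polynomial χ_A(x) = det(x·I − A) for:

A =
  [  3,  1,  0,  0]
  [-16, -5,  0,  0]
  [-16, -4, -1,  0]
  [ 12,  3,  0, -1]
x^4 + 4*x^3 + 6*x^2 + 4*x + 1

Expanding det(x·I − A) (e.g. by cofactor expansion or by noting that A is similar to its Jordan form J, which has the same characteristic polynomial as A) gives
  χ_A(x) = x^4 + 4*x^3 + 6*x^2 + 4*x + 1
which factors as (x + 1)^4. The eigenvalues (with algebraic multiplicities) are λ = -1 with multiplicity 4.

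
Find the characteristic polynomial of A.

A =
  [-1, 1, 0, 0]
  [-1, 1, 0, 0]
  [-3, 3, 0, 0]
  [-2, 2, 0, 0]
x^4

Expanding det(x·I − A) (e.g. by cofactor expansion or by noting that A is similar to its Jordan form J, which has the same characteristic polynomial as A) gives
  χ_A(x) = x^4
which factors as x^4. The eigenvalues (with algebraic multiplicities) are λ = 0 with multiplicity 4.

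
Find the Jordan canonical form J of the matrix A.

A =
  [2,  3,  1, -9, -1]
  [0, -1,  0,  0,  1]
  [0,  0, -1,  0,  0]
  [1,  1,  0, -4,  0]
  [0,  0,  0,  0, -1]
J_3(-1) ⊕ J_2(-1)

The characteristic polynomial is
  det(x·I − A) = x^5 + 5*x^4 + 10*x^3 + 10*x^2 + 5*x + 1 = (x + 1)^5

Eigenvalues and multiplicities (the geometric multiplicity of λ is n − rank(A − λI), which equals the number of Jordan blocks for λ):
  λ = -1: algebraic multiplicity = 5, geometric multiplicity = 2

Determining the block sizes for each eigenvalue:
  λ = -1: with am = 5 and gm = 2, the partition is not yet determined (e.g. several partitions of 5 into 2 parts exist). Let N = A − (-1)·I. Computing rank(N^1) = 3, rank(N^2) = 1, rank(N^3) = 0; the number of blocks of size ≥ j is rank(N^{j−1}) − rank(N^j), giving [2, 2, 1]. So we have 1 block(s) of size 3, 1 block(s) of size 2 → block sizes [3, 2]

Assembling the blocks gives a Jordan form
J =
  [-1,  1,  0,  0,  0]
  [ 0, -1,  1,  0,  0]
  [ 0,  0, -1,  0,  0]
  [ 0,  0,  0, -1,  1]
  [ 0,  0,  0,  0, -1]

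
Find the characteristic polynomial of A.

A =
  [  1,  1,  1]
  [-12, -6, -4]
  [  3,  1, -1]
x^3 + 6*x^2 + 12*x + 8

Expanding det(x·I − A) (e.g. by cofactor expansion or by noting that A is similar to its Jordan form J, which has the same characteristic polynomial as A) gives
  χ_A(x) = x^3 + 6*x^2 + 12*x + 8
which factors as (x + 2)^3. The eigenvalues (with algebraic multiplicities) are λ = -2 with multiplicity 3.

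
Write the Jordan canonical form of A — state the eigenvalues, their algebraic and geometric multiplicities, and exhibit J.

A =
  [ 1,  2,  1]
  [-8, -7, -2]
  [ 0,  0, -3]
J_2(-3) ⊕ J_1(-3)

The characteristic polynomial is
  det(x·I − A) = x^3 + 9*x^2 + 27*x + 27 = (x + 3)^3

Eigenvalues and multiplicities (the geometric multiplicity of λ is n − rank(A − λI), which equals the number of Jordan blocks for λ):
  λ = -3: algebraic multiplicity = 3, geometric multiplicity = 2

Determining the block sizes for each eigenvalue:
  λ = -3: 2 blocks summing to 3 forces exactly one block of size 2 and the rest size 1 → block sizes [2, 1]

Assembling the blocks gives a Jordan form
J =
  [-3,  1,  0]
  [ 0, -3,  0]
  [ 0,  0, -3]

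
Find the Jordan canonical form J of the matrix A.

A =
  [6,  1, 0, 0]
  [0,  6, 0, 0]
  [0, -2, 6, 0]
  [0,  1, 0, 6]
J_2(6) ⊕ J_1(6) ⊕ J_1(6)

The characteristic polynomial is
  det(x·I − A) = x^4 - 24*x^3 + 216*x^2 - 864*x + 1296 = (x - 6)^4

Eigenvalues and multiplicities (the geometric multiplicity of λ is n − rank(A − λI), which equals the number of Jordan blocks for λ):
  λ = 6: algebraic multiplicity = 4, geometric multiplicity = 3

Determining the block sizes for each eigenvalue:
  λ = 6: 3 blocks summing to 4 forces exactly one block of size 2 and the rest size 1 → block sizes [2, 1, 1]

Assembling the blocks gives a Jordan form
J =
  [6, 1, 0, 0]
  [0, 6, 0, 0]
  [0, 0, 6, 0]
  [0, 0, 0, 6]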